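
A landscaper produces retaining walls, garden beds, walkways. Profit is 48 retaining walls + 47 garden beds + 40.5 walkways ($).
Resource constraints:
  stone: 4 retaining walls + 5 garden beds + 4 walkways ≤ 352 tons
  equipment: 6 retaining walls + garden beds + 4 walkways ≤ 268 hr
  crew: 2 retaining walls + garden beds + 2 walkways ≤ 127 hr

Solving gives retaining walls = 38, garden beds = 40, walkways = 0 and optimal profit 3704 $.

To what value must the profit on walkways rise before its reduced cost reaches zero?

44

At the optimum: stone uses 352 of 352 (binding); equipment uses 268 of 268 (binding); crew uses 116 of 127 (slack = 11).
By complementary slackness, y = 0 for the non-binding constraint.
The binding rows give the dual system: 4·y_stone + 6·y_equipment = 48 and 5·y_stone + 1·y_equipment = 47.
→ y_stone = 9 and y_equipment = 2.
walkways enters the basis when its profit ≥ yᵀa₃ = 9·4 + 2·4 = 44.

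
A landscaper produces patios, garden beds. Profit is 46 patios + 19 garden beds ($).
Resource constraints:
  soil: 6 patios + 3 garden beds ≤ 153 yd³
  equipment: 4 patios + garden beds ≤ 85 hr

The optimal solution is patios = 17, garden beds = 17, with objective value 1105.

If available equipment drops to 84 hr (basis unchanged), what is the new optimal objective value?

Both soil and equipment are binding at x*.
From A_Bᵀ y = c: 6·y_soil + 4·y_equipment = 46; 3·y_soil + 1·y_equipment = 19.
→ y_soil = 5 and y_equipment = 4.
Δz = y_equipment·Δb = 4 × (-1) = -4, so new z* = 1105 − 4 = 1101.

1101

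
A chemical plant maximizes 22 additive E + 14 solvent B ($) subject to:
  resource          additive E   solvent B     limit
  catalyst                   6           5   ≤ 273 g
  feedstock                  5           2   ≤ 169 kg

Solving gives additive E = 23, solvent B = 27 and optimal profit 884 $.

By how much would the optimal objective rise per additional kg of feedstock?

Check each constraint at x*: catalyst 273/273 (tight); feedstock 169/169 (tight).
Dual feasibility on the basic columns requires 6·y_catalyst + 5·y_feedstock = 22, 5·y_catalyst + 2·y_feedstock = 14.
→ y_catalyst = 2 and y_feedstock = 2.
Shadow price of feedstock = 2.

2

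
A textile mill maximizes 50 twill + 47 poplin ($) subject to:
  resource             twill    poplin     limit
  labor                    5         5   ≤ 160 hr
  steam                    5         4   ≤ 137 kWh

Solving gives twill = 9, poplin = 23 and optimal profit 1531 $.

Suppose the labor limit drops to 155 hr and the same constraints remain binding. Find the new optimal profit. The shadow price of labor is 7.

1496

Δb = -5, so new z* = 1531 + (7)·(-5) = 1531 − 35 = 1496.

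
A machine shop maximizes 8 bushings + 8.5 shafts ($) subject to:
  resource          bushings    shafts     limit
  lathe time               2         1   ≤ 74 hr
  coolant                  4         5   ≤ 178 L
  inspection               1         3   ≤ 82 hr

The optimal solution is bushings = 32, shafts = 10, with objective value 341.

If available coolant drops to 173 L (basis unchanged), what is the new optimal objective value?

333.5

Binding: lathe time and coolant. Non-binding: inspection (20 unused).
Slack constraints have shadow price 0 (complementary slackness).
From A_Bᵀ y = c: 2·y_lathe time + 4·y_coolant = 8; 1·y_lathe time + 5·y_coolant = 8.5.
This yields shadow prices y_lathe time = 1, y_coolant = 1.5.
Δz = y_coolant·Δb = 1.5 × (-5) = -7.5, so new z* = 341 − 7.5 = 333.5.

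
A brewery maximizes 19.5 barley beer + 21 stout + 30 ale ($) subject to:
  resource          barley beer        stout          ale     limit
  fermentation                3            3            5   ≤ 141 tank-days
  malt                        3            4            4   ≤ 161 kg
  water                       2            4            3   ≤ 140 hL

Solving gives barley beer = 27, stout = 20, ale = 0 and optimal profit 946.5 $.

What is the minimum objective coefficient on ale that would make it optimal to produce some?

31

Check each constraint at x*: fermentation 141/141 (tight); malt 161/161 (tight); water 134/140 (slack 6).
By complementary slackness, y = 0 for the non-binding constraint.
From A_Bᵀ y = c: 3·y_fermentation + 3·y_malt = 19.5; 3·y_fermentation + 4·y_malt = 21.
Solving: y_fermentation = 5, y_malt = 1.5.
ale enters the basis when its profit ≥ yᵀa₃ = 5·5 + 1.5·4 = 31.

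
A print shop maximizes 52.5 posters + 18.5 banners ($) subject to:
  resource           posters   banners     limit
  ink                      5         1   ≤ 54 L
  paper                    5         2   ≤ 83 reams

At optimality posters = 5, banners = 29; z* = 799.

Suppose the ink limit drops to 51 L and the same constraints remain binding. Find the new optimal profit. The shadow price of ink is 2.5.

791.5

Δb = -3, so new z* = 799 + (2.5)·(-3) = 799 − 7.5 = 791.5.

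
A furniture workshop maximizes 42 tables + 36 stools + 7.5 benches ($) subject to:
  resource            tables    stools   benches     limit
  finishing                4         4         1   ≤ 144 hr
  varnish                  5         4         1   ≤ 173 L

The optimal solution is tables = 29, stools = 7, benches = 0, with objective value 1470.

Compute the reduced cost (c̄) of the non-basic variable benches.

At the optimum: finishing uses 144 of 144 (binding); varnish uses 173 of 173 (binding).
Dual feasibility on the basic columns requires 4·y_finishing + 5·y_varnish = 42, 4·y_finishing + 4·y_varnish = 36.
This yields shadow prices y_finishing = 3, y_varnish = 6.
Reduced cost of benches: c₃ − yᵀa₃ = 7.5 − (3·1 + 6·1) = 7.5 − 9 = -1.5.

-1.5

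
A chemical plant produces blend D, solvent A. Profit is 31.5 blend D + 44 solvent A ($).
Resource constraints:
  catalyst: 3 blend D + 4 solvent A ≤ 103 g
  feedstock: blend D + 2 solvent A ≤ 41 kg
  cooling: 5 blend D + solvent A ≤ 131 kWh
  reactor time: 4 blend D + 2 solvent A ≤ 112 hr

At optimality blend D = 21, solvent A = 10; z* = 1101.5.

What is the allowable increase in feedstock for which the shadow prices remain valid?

10.5

Binding constraints: catalyst, feedstock. The basis is B = [[3,4],[1,2]] with det 2.
Per unit increase in feedstock, x* moves by d = (-2, 1.5).
The basis stays optimal until blend D reaches 0; allowable increase = 10.5 kg.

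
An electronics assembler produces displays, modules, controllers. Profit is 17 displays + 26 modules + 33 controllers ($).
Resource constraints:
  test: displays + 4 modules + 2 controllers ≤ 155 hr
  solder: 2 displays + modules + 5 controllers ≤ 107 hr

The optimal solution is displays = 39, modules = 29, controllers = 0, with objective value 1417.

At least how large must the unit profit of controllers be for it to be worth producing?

Both test and solder are binding at x*.
The binding rows give the dual system: 1·y_test + 2·y_solder = 17 and 4·y_test + 1·y_solder = 26.
This yields shadow prices y_test = 5, y_solder = 6.
controllers enters the basis when its profit ≥ yᵀa₃ = 5·2 + 6·5 = 40.

40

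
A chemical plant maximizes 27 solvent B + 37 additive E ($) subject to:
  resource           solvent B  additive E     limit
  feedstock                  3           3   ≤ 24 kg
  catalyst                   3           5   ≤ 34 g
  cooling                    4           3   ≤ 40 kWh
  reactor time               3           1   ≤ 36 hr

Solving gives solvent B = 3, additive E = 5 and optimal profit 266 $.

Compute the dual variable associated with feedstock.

4

Binding: feedstock and catalyst. Non-binding: cooling (13 unused), reactor time (22 unused).
By complementary slackness, y = 0 for the non-binding constraints.
The binding rows give the dual system: 3·y_feedstock + 3·y_catalyst = 27 and 3·y_feedstock + 5·y_catalyst = 37.
Solving: y_feedstock = 4, y_catalyst = 5.
Shadow price of feedstock = 4.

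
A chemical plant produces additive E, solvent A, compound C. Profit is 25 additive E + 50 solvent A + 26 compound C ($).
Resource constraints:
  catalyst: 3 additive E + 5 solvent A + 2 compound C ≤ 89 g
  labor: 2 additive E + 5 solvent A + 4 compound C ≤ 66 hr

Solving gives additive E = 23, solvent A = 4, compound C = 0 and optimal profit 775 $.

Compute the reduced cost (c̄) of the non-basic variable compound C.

-4

At the optimum: catalyst uses 89 of 89 (binding); labor uses 66 of 66 (binding).
Dual feasibility on the basic columns requires 3·y_catalyst + 2·y_labor = 25, 5·y_catalyst + 5·y_labor = 50.
→ y_catalyst = 5 and y_labor = 5.
Reduced cost of compound C: c₃ − yᵀa₃ = 26 − (5·2 + 5·4) = 26 − 30 = -4.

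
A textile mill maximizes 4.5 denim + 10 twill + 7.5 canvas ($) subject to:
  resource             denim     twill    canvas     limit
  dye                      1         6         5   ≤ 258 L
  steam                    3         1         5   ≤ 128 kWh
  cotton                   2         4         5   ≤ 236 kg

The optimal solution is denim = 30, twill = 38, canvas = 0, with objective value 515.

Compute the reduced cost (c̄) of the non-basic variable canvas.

-5

Check each constraint at x*: dye 258/258 (tight); steam 128/128 (tight); cotton 212/236 (slack 24).
By complementary slackness, y = 0 for the non-binding constraint.
From A_Bᵀ y = c: 1·y_dye + 3·y_steam = 4.5; 6·y_dye + 1·y_steam = 10.
→ y_dye = 1.5 and y_steam = 1.
Reduced cost of canvas: c₃ − yᵀa₃ = 7.5 − (1.5·5 + 1·5) = 7.5 − 12.5 = -5.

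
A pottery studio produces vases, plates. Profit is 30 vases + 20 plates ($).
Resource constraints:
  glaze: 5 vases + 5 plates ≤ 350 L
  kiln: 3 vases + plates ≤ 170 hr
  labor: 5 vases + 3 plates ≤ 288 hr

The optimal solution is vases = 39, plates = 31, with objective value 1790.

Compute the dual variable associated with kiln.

0

At the optimum: glaze uses 350 of 350 (binding); kiln uses 148 of 170 (slack = 22); labor uses 288 of 288 (binding).
Slack constraints have shadow price 0 (complementary slackness).
The binding rows give the dual system: 5·y_glaze + 5·y_labor = 30 and 5·y_glaze + 3·y_labor = 20.
→ y_glaze = 1 and y_labor = 5.
Shadow price of kiln = 0.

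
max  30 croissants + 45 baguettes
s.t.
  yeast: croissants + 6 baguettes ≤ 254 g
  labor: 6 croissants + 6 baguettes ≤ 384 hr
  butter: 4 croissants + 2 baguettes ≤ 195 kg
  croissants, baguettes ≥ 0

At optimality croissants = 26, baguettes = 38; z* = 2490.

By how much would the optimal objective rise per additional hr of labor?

4.5

Check each constraint at x*: yeast 254/254 (tight); labor 384/384 (tight); butter 180/195 (slack 15).
Since butter is not tight, its dual is 0.
Dual feasibility on the basic columns requires 1·y_yeast + 6·y_labor = 30, 6·y_yeast + 6·y_labor = 45.
→ y_yeast = 3 and y_labor = 4.5.
Shadow price of labor = 4.5.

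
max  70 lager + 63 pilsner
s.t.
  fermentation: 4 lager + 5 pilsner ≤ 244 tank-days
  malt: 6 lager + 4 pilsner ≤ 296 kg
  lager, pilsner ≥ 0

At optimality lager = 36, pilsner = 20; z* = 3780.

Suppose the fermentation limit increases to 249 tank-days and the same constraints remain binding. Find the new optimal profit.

Check each constraint at x*: fermentation 244/244 (tight); malt 296/296 (tight).
From A_Bᵀ y = c: 4·y_fermentation + 6·y_malt = 70; 5·y_fermentation + 4·y_malt = 63.
Solving: y_fermentation = 7, y_malt = 7.
Δz = y_fermentation·Δb = 7 × (5) = 35, so new z* = 3780 + 35 = 3815.

3815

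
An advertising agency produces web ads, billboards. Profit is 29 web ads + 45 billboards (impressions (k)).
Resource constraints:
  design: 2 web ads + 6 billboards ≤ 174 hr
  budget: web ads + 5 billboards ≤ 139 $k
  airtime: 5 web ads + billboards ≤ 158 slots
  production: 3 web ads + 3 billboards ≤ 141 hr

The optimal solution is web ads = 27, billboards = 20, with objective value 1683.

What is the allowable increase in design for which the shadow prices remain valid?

12

Binding constraints: design, production. The basis is B = [[2,6],[3,3]] with det -12.
Per unit increase in design, x* moves by d = (-0.25, 0.25).
The basis stays optimal until budget becomes binding; allowable increase = 12 hr.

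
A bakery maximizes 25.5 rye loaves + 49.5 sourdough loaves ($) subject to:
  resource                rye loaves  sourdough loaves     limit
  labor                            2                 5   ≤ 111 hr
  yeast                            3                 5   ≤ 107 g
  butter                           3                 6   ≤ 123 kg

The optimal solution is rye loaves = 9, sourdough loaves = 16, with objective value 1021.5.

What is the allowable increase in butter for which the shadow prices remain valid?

5.4

Binding constraints: yeast, butter. The basis is B = [[3,5],[3,6]] with det 3.
Per unit increase in butter, x* moves by d = (-1.6667, 1).
The basis stays optimal until rye loaves reaches 0; allowable increase = 5.4 kg.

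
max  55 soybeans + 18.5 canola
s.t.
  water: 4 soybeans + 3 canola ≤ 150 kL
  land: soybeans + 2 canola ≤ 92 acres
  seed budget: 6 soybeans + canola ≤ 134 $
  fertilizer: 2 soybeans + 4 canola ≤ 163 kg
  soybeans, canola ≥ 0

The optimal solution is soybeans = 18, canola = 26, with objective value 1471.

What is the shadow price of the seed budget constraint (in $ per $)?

At the optimum: water uses 150 of 150 (binding); land uses 70 of 92 (slack = 22); seed budget uses 134 of 134 (binding); fertilizer uses 140 of 163 (slack = 23).
Since land, fertilizer are not tight, their duals are 0.
Dual feasibility on the basic columns requires 4·y_water + 6·y_seed budget = 55, 3·y_water + 1·y_seed budget = 18.5.
Solving: y_water = 4, y_seed budget = 6.5.
Shadow price of seed budget = 6.5.

6.5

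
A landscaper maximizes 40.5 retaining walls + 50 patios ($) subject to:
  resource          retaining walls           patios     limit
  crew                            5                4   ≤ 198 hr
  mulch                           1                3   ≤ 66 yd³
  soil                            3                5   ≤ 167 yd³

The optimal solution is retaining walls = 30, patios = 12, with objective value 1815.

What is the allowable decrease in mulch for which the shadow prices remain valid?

Binding constraints: crew, mulch. The basis is B = [[5,4],[1,3]] with det 11.
Per unit decrease in mulch, x* moves by d = (0.3636, -0.4545).
The basis stays optimal until patios reaches 0; allowable decrease = 26.4 yd³.

26.4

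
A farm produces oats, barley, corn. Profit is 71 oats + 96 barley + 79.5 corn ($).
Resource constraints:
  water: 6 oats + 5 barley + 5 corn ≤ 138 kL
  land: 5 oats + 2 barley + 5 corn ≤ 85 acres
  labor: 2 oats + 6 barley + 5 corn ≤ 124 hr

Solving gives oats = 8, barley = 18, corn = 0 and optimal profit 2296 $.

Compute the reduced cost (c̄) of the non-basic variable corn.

Binding: water and labor. Non-binding: land (9 unused).
Slack constraints have shadow price 0 (complementary slackness).
Dual feasibility on the basic columns requires 6·y_water + 2·y_labor = 71, 5·y_water + 6·y_labor = 96.
→ y_water = 9 and y_labor = 8.5.
Reduced cost of corn: c₃ − yᵀa₃ = 79.5 − (9·5 + 8.5·5) = 79.5 − 87.5 = -8.

-8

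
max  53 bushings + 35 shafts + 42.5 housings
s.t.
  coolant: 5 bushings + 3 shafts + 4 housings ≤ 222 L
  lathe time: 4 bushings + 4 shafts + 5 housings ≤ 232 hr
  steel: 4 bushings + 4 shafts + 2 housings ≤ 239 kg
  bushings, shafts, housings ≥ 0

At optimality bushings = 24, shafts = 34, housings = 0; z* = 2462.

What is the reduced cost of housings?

-3.5

Binding: coolant and lathe time. Non-binding: steel (7 unused).
By complementary slackness, y = 0 for the non-binding constraint.
From A_Bᵀ y = c: 5·y_coolant + 4·y_lathe time = 53; 3·y_coolant + 4·y_lathe time = 35.
This yields shadow prices y_coolant = 9, y_lathe time = 2.
Reduced cost of housings: c₃ − yᵀa₃ = 42.5 − (9·4 + 2·5) = 42.5 − 46 = -3.5.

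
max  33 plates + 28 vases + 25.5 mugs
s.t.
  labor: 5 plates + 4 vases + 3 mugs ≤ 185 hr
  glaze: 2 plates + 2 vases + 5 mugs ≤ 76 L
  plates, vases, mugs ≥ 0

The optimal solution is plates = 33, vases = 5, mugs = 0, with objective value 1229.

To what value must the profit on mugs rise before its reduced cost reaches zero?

35

At the optimum: labor uses 185 of 185 (binding); glaze uses 76 of 76 (binding).
The binding rows give the dual system: 5·y_labor + 2·y_glaze = 33 and 4·y_labor + 2·y_glaze = 28.
This yields shadow prices y_labor = 5, y_glaze = 4.
mugs enters the basis when its profit ≥ yᵀa₃ = 5·3 + 4·5 = 35.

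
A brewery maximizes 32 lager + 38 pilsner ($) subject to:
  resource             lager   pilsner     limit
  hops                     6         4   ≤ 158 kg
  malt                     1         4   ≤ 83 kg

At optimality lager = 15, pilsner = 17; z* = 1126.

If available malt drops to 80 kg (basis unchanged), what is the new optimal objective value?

1111

Check each constraint at x*: hops 158/158 (tight); malt 83/83 (tight).
From A_Bᵀ y = c: 6·y_hops + 1·y_malt = 32; 4·y_hops + 4·y_malt = 38.
→ y_hops = 4.5 and y_malt = 5.
Δz = y_malt·Δb = 5 × (-3) = -15, so new z* = 1126 − 15 = 1111.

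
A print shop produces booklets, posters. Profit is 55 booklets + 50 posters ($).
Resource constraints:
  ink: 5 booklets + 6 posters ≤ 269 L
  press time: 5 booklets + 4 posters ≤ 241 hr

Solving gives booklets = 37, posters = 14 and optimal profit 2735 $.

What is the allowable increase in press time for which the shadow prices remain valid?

Binding constraints: ink, press time. The basis is B = [[5,6],[5,4]] with det -10.
Per unit increase in press time, x* moves by d = (0.6, -0.5).
The basis stays optimal until posters reaches 0; allowable increase = 28 hr.

28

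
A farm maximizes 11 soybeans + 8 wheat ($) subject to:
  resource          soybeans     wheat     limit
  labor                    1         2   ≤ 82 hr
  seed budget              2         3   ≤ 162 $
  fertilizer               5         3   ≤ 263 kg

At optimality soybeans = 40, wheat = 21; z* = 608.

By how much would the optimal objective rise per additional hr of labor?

1

Check each constraint at x*: labor 82/82 (tight); seed budget 143/162 (slack 19); fertilizer 263/263 (tight).
By complementary slackness, y = 0 for the non-binding constraint.
From A_Bᵀ y = c: 1·y_labor + 5·y_fertilizer = 11; 2·y_labor + 3·y_fertilizer = 8.
→ y_labor = 1 and y_fertilizer = 2.
Shadow price of labor = 1.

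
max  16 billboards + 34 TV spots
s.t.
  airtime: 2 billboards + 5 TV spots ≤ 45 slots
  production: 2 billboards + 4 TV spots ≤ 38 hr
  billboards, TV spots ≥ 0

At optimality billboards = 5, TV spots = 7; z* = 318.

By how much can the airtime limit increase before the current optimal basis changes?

2.5

Binding constraints: airtime, production. The basis is B = [[2,5],[2,4]] with det -2.
Per unit increase in airtime, x* moves by d = (-2, 1).
The basis stays optimal until billboards reaches 0; allowable increase = 2.5 slots.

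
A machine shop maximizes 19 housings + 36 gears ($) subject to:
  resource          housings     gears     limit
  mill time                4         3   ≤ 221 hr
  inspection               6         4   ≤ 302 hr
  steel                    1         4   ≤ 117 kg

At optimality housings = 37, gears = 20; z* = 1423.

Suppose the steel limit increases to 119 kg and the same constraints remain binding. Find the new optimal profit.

Check each constraint at x*: mill time 208/221 (slack 13); inspection 302/302 (tight); steel 117/117 (tight).
Slack constraints have shadow price 0 (complementary slackness).
Dual feasibility on the basic columns requires 6·y_inspection + 1·y_steel = 19, 4·y_inspection + 4·y_steel = 36.
→ y_inspection = 2 and y_steel = 7.
Δz = y_steel·Δb = 7 × (2) = 14, so new z* = 1423 + 14 = 1437.

1437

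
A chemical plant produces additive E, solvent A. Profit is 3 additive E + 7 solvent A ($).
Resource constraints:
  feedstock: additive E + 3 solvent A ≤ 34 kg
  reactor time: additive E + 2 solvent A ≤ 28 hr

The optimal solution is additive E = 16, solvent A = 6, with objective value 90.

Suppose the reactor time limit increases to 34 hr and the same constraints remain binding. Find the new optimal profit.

102

At the optimum: feedstock uses 34 of 34 (binding); reactor time uses 28 of 28 (binding).
Dual feasibility on the basic columns requires 1·y_feedstock + 1·y_reactor time = 3, 3·y_feedstock + 2·y_reactor time = 7.
This yields shadow prices y_feedstock = 1, y_reactor time = 2.
Δz = y_reactor time·Δb = 2 × (6) = 12, so new z* = 90 + 12 = 102.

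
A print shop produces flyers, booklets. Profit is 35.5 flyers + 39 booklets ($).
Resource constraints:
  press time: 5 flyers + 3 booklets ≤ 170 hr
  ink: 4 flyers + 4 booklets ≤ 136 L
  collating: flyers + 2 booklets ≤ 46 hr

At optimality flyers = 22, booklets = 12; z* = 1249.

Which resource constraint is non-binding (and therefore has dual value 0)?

press time: 146/170 (slack 24)
ink: 136/136 (binding)
collating: 46/46 (binding)
By complementary slackness, a constraint with positive slack has shadow price 0 → press time.

press time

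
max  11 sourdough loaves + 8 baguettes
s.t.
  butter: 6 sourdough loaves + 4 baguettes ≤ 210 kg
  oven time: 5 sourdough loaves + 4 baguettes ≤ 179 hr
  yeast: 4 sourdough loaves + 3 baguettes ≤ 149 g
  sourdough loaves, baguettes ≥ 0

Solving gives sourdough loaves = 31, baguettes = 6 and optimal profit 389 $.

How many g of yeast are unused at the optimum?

7

yeast used = 4·31 + 3·6 = 142; slack = 149 − 142 = 7.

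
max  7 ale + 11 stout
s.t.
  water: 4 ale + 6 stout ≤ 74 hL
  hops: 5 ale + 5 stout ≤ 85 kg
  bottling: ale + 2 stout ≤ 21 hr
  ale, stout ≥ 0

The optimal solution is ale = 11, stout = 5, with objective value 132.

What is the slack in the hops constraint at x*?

hops used = 5·11 + 5·5 = 80; slack = 85 − 80 = 5.

5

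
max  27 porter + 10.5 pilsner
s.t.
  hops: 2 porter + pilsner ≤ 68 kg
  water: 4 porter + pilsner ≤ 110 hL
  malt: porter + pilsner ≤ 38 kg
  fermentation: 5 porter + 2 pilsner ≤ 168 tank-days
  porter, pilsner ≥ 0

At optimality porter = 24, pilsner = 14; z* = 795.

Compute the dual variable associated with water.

At the optimum: hops uses 62 of 68 (slack = 6); water uses 110 of 110 (binding); malt uses 38 of 38 (binding); fermentation uses 148 of 168 (slack = 20).
Slack constraints have shadow price 0 (complementary slackness).
Dual feasibility on the basic columns requires 4·y_water + 1·y_malt = 27, 1·y_water + 1·y_malt = 10.5.
Solving: y_water = 5.5, y_malt = 5.
Shadow price of water = 5.5.

5.5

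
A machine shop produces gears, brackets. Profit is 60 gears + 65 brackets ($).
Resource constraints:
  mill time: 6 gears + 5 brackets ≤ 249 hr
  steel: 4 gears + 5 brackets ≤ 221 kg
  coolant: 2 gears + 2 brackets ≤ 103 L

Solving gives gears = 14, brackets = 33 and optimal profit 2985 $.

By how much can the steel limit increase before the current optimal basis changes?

28

Binding constraints: mill time, steel. The basis is B = [[6,5],[4,5]] with det 10.
Per unit increase in steel, x* moves by d = (-0.5, 0.6).
The basis stays optimal until gears reaches 0; allowable increase = 28 kg.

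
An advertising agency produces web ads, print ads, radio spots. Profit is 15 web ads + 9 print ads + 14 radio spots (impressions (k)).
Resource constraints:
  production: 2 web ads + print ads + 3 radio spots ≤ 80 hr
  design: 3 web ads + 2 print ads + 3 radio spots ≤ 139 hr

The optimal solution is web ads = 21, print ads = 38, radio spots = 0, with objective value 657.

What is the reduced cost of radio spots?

Both production and design are binding at x*.
From A_Bᵀ y = c: 2·y_production + 3·y_design = 15; 1·y_production + 2·y_design = 9.
→ y_production = 3 and y_design = 3.
Reduced cost of radio spots: c₃ − yᵀa₃ = 14 − (3·3 + 3·3) = 14 − 18 = -4.

-4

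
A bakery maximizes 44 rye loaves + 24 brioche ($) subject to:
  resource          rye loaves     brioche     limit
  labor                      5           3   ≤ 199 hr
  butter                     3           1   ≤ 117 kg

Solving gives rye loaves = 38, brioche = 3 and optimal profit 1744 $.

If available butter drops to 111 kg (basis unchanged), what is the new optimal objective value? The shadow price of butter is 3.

Δb = -6, so new z* = 1744 + (3)·(-6) = 1744 − 18 = 1726.

1726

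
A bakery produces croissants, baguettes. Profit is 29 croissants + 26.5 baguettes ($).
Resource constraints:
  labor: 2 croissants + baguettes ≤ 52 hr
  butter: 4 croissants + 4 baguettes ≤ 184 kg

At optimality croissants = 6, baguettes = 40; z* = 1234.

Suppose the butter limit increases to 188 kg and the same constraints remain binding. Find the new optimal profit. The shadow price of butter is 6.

Δb = 4, so new z* = 1234 + (6)·(4) = 1234 + 24 = 1258.

1258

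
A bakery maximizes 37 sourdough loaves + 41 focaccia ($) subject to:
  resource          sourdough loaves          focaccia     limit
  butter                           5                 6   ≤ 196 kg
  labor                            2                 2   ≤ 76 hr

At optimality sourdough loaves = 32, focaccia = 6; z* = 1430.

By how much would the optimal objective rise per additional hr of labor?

8.5

Check each constraint at x*: butter 196/196 (tight); labor 76/76 (tight).
The binding rows give the dual system: 5·y_butter + 2·y_labor = 37 and 6·y_butter + 2·y_labor = 41.
Solving: y_butter = 4, y_labor = 8.5.
Shadow price of labor = 8.5.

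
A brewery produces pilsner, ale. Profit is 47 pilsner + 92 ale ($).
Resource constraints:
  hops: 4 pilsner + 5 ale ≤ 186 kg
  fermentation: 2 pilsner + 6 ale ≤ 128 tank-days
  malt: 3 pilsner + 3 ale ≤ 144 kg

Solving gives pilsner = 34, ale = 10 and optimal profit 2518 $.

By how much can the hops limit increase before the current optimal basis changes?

Binding constraints: hops, fermentation. The basis is B = [[4,5],[2,6]] with det 14.
Per unit increase in hops, x* moves by d = (0.4286, -0.1429).
The basis stays optimal until malt becomes binding; allowable increase = 14 kg.

14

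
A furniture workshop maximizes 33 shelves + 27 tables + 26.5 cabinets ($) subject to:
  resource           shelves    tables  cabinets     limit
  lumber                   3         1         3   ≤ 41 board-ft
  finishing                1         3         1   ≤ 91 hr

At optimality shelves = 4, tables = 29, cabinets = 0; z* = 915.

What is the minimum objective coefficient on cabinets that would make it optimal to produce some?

33

Both lumber and finishing are binding at x*.
Dual feasibility on the basic columns requires 3·y_lumber + 1·y_finishing = 33, 1·y_lumber + 3·y_finishing = 27.
→ y_lumber = 9 and y_finishing = 6.
cabinets enters the basis when its profit ≥ yᵀa₃ = 9·3 + 6·1 = 33.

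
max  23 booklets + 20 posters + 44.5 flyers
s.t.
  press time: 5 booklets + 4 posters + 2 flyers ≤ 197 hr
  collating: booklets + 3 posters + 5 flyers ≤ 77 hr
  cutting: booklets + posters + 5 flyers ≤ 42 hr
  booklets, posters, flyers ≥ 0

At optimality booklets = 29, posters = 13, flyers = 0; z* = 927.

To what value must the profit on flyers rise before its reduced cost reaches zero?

46

Binding: press time and cutting. Non-binding: collating (9 unused).
Slack constraints have shadow price 0 (complementary slackness).
Dual feasibility on the basic columns requires 5·y_press time + 1·y_cutting = 23, 4·y_press time + 1·y_cutting = 20.
This yields shadow prices y_press time = 3, y_cutting = 8.
flyers enters the basis when its profit ≥ yᵀa₃ = 3·2 + 8·5 = 46.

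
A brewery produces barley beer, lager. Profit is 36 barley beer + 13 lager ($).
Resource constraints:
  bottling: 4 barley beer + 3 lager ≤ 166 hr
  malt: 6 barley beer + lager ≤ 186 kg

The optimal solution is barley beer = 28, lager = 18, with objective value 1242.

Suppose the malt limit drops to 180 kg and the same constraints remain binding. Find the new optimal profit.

Both bottling and malt are binding at x*.
The binding rows give the dual system: 4·y_bottling + 6·y_malt = 36 and 3·y_bottling + 1·y_malt = 13.
This yields shadow prices y_bottling = 3, y_malt = 4.
Δz = y_malt·Δb = 4 × (-6) = -24, so new z* = 1242 − 24 = 1218.

1218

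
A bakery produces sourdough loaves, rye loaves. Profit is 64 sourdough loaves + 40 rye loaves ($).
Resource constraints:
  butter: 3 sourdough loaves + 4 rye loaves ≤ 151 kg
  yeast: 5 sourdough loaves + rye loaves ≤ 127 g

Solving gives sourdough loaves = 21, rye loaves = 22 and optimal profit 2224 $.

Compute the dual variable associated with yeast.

8

At the optimum: butter uses 151 of 151 (binding); yeast uses 127 of 127 (binding).
From A_Bᵀ y = c: 3·y_butter + 5·y_yeast = 64; 4·y_butter + 1·y_yeast = 40.
This yields shadow prices y_butter = 8, y_yeast = 8.
Shadow price of yeast = 8.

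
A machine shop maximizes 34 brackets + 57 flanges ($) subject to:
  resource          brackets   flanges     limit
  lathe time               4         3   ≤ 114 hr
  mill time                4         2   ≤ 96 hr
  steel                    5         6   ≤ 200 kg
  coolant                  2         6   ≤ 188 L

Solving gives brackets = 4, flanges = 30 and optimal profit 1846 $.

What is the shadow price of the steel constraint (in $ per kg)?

Check each constraint at x*: lathe time 106/114 (slack 8); mill time 76/96 (slack 20); steel 200/200 (tight); coolant 188/188 (tight).
By complementary slackness, y = 0 for the non-binding constraints.
The binding rows give the dual system: 5·y_steel + 2·y_coolant = 34 and 6·y_steel + 6·y_coolant = 57.
This yields shadow prices y_steel = 5, y_coolant = 4.5.
Shadow price of steel = 5.

5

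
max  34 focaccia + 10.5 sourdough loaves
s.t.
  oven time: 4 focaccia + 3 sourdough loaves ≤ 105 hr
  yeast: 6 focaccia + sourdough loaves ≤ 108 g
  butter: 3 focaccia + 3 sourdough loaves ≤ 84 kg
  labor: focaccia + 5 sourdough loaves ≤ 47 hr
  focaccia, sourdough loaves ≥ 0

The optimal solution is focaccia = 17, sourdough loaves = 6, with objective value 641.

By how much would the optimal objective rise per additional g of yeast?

Binding: yeast and labor. Non-binding: oven time (19 unused), butter (15 unused).
Slack constraints have shadow price 0 (complementary slackness).
From A_Bᵀ y = c: 6·y_yeast + 1·y_labor = 34; 1·y_yeast + 5·y_labor = 10.5.
→ y_yeast = 5.5 and y_labor = 1.
Shadow price of yeast = 5.5.

5.5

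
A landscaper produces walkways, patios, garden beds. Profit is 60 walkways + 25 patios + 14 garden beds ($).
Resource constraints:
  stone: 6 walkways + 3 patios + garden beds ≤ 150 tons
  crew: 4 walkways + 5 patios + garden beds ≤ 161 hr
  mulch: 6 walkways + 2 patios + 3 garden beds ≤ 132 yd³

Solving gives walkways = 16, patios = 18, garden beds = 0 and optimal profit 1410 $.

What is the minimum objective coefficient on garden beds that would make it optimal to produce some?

20

Binding: stone and mulch. Non-binding: crew (7 unused).
Slack constraints have shadow price 0 (complementary slackness).
Dual feasibility on the basic columns requires 6·y_stone + 6·y_mulch = 60, 3·y_stone + 2·y_mulch = 25.
Solving: y_stone = 5, y_mulch = 5.
garden beds enters the basis when its profit ≥ yᵀa₃ = 5·1 + 5·3 = 20.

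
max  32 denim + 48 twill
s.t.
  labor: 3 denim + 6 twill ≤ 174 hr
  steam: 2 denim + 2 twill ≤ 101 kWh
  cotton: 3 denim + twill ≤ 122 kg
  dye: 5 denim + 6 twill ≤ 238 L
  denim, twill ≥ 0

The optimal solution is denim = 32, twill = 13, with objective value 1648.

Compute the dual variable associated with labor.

4

Binding: labor and dye. Non-binding: steam (11 unused), cotton (13 unused).
Since steam, cotton are not tight, their duals are 0.
Dual feasibility on the basic columns requires 3·y_labor + 5·y_dye = 32, 6·y_labor + 6·y_dye = 48.
→ y_labor = 4 and y_dye = 4.
Shadow price of labor = 4.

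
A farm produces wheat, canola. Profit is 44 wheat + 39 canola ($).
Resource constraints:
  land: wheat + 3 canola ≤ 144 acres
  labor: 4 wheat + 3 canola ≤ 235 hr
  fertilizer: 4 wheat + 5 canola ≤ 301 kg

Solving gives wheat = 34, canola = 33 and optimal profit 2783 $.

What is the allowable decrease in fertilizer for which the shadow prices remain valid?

Binding constraints: labor, fertilizer. The basis is B = [[4,3],[4,5]] with det 8.
Per unit decrease in fertilizer, x* moves by d = (0.375, -0.5).
The basis stays optimal until canola reaches 0; allowable decrease = 66 kg.

66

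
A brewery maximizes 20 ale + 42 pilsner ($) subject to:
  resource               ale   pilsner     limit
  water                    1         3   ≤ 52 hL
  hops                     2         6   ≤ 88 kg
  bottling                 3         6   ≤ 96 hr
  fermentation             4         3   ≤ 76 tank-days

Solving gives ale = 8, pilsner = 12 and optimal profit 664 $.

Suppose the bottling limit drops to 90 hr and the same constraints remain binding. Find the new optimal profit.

Binding: hops and bottling. Non-binding: water (8 unused), fermentation (8 unused).
By complementary slackness, y = 0 for the non-binding constraints.
The binding rows give the dual system: 2·y_hops + 3·y_bottling = 20 and 6·y_hops + 6·y_bottling = 42.
→ y_hops = 1 and y_bottling = 6.
Δz = y_bottling·Δb = 6 × (-6) = -36, so new z* = 664 − 36 = 628.

628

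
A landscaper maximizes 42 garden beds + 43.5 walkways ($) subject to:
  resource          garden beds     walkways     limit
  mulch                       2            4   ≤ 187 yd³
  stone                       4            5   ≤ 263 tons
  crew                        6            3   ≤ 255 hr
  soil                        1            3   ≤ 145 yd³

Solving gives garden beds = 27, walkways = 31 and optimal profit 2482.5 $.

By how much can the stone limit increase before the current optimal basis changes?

Binding constraints: stone, crew. The basis is B = [[4,5],[6,3]] with det -18.
Per unit increase in stone, x* moves by d = (-0.1667, 0.3333).
The basis stays optimal until mulch becomes binding; allowable increase = 9 tons.

9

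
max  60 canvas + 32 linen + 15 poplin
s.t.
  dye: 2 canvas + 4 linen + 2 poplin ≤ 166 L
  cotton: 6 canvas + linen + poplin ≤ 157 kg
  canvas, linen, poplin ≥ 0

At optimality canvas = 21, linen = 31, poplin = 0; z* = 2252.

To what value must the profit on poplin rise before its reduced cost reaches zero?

20

At the optimum: dye uses 166 of 166 (binding); cotton uses 157 of 157 (binding).
From A_Bᵀ y = c: 2·y_dye + 6·y_cotton = 60; 4·y_dye + 1·y_cotton = 32.
→ y_dye = 6 and y_cotton = 8.
poplin enters the basis when its profit ≥ yᵀa₃ = 6·2 + 8·1 = 20.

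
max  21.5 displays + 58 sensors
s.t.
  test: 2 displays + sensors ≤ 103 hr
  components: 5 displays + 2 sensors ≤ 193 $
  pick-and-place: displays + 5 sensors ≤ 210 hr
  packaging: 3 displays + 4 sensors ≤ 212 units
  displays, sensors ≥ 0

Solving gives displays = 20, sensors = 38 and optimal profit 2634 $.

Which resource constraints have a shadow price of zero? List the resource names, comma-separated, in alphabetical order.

components, test

test: 78/103 (slack 25)
components: 176/193 (slack 17)
pick-and-place: 210/210 (binding)
packaging: 212/212 (binding)
By complementary slackness, a constraint with positive slack has shadow price 0 → components, test.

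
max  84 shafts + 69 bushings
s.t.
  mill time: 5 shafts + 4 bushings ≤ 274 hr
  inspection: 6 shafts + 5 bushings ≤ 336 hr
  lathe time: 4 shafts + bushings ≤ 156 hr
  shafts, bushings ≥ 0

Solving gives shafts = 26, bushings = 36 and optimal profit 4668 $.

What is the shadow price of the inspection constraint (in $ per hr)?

9

At the optimum: mill time uses 274 of 274 (binding); inspection uses 336 of 336 (binding); lathe time uses 140 of 156 (slack = 16).
By complementary slackness, y = 0 for the non-binding constraint.
Dual feasibility on the basic columns requires 5·y_mill time + 6·y_inspection = 84, 4·y_mill time + 5·y_inspection = 69.
This yields shadow prices y_mill time = 6, y_inspection = 9.
Shadow price of inspection = 9.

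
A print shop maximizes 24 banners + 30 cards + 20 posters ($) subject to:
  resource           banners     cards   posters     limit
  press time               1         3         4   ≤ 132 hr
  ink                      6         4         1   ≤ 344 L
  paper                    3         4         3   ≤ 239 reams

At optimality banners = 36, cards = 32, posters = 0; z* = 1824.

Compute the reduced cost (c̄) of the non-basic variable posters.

Binding: press time and ink. Non-binding: paper (3 unused).
By complementary slackness, y = 0 for the non-binding constraint.
From A_Bᵀ y = c: 1·y_press time + 6·y_ink = 24; 3·y_press time + 4·y_ink = 30.
This yields shadow prices y_press time = 6, y_ink = 3.
Reduced cost of posters: c₃ − yᵀa₃ = 20 − (6·4 + 3·1) = 20 − 27 = -7.

-7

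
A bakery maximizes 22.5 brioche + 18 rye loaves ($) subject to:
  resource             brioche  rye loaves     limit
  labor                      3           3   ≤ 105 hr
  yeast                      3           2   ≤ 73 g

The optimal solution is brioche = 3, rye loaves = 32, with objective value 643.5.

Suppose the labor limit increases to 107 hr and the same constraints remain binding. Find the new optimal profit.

Both labor and yeast are binding at x*.
The binding rows give the dual system: 3·y_labor + 3·y_yeast = 22.5 and 3·y_labor + 2·y_yeast = 18.
This yields shadow prices y_labor = 3, y_yeast = 4.5.
Δz = y_labor·Δb = 3 × (2) = 6, so new z* = 643.5 + 6 = 649.5.

649.5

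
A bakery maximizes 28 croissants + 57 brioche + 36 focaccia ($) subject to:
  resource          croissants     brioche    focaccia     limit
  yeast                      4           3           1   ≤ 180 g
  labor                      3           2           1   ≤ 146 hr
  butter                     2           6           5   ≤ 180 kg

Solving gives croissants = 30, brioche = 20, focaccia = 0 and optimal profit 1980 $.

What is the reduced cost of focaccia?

Binding: yeast and butter. Non-binding: labor (16 unused).
Slack constraints have shadow price 0 (complementary slackness).
From A_Bᵀ y = c: 4·y_yeast + 2·y_butter = 28; 3·y_yeast + 6·y_butter = 57.
Solving: y_yeast = 3, y_butter = 8.
Reduced cost of focaccia: c₃ − yᵀa₃ = 36 − (3·1 + 8·5) = 36 − 43 = -7.

-7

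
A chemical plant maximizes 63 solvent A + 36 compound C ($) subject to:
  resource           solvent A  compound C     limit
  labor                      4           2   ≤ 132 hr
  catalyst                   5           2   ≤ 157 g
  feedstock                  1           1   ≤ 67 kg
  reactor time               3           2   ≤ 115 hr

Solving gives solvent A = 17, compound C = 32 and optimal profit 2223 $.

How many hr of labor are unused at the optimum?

0

labor used = 4·17 + 2·32 = 132; slack = 132 − 132 = 0.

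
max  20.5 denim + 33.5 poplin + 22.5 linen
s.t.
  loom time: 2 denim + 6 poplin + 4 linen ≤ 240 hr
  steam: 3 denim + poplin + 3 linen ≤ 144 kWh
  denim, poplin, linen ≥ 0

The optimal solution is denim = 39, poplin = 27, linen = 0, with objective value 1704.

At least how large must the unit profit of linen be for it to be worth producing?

At the optimum: loom time uses 240 of 240 (binding); steam uses 144 of 144 (binding).
From A_Bᵀ y = c: 2·y_loom time + 3·y_steam = 20.5; 6·y_loom time + 1·y_steam = 33.5.
This yields shadow prices y_loom time = 5, y_steam = 3.5.
linen enters the basis when its profit ≥ yᵀa₃ = 5·4 + 3.5·3 = 30.5.

30.5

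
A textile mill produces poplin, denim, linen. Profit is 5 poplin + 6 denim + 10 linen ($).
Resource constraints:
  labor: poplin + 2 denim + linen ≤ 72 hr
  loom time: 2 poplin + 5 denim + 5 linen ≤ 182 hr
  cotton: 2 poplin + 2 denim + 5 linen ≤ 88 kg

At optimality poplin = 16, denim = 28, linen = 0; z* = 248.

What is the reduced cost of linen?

At the optimum: labor uses 72 of 72 (binding); loom time uses 172 of 182 (slack = 10); cotton uses 88 of 88 (binding).
Slack constraints have shadow price 0 (complementary slackness).
Dual feasibility on the basic columns requires 1·y_labor + 2·y_cotton = 5, 2·y_labor + 2·y_cotton = 6.
→ y_labor = 1 and y_cotton = 2.
Reduced cost of linen: c₃ − yᵀa₃ = 10 − (1·1 + 2·5) = 10 − 11 = -1.

-1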